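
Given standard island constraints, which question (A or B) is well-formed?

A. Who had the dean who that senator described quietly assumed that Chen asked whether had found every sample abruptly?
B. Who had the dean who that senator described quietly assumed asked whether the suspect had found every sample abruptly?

B

In A, the wh-phrase is extracted from inside a wh-island (introduced by "whether"), which blocks movement.
In B, the extraction path crosses only that-complement boundaries, which are transparent.
So B is grammatical.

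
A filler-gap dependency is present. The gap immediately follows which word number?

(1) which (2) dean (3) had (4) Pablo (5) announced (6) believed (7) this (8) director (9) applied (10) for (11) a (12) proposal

5

The displaced element is "which dean" (word 2).
It is linked across 1 clause boundary (Ø).
It functions as the subject of "believed", so the gap sits immediately after word 5 ("announced").
Base order: Pablo had announced that which dean believed this director applied for a proposal.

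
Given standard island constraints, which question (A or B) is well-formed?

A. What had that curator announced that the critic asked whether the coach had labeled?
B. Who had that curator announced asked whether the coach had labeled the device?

In A, the wh-phrase is extracted from inside a wh-island (introduced by "whether"), which blocks movement.
In B, the extraction path crosses only that-complement boundaries, which are transparent.
So B is grammatical.

B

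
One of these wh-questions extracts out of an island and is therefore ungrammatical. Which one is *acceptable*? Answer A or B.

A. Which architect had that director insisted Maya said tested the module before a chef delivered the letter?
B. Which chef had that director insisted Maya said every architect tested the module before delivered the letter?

A

In B, the wh-phrase is extracted from inside an adjunct island (introduced by "before"), which blocks movement.
In A, the extraction path crosses only that-complement boundaries, which are transparent.
So A is grammatical.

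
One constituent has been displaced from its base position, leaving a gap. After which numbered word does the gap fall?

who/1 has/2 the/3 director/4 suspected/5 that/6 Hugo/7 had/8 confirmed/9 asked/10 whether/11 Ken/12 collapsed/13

The displaced element is "who" (word 1).
It is linked across 2 clause boundaries (that → Ø).
It functions as the subject of "asked", so the gap sits immediately after word 9 ("confirmed").
Base order: The director has suspected that Hugo had confirmed that who asked whether Ken collapsed.

9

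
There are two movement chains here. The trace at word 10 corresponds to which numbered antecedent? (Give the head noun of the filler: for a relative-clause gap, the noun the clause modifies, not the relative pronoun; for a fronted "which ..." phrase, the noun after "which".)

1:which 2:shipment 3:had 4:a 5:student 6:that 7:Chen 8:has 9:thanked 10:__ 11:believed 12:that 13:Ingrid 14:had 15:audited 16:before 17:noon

The marked gap is inside the relative clause, the direct object of "thanked".
Its filler is the head noun "student" (via "that"), at word 5.
(The other dependency links word 2 to a gap after word 15.)

5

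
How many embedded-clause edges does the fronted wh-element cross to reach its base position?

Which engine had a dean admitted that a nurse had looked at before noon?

1

"which engine" is extracted from the PP object of "looked".
Boundaries crossed, outermost first: [that] — 1 in total.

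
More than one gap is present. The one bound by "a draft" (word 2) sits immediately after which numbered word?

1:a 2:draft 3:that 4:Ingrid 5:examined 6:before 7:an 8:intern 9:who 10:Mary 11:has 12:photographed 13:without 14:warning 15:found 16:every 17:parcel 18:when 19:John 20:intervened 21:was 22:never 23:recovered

5

The displaced element is "a draft" (word 2).
It functions as the direct object of "examined", so the gap sits immediately after word 5 ("examined").
Base order: Ingrid examined a draft before an intern who Mary has photographed without warning found every parcel when John intervened.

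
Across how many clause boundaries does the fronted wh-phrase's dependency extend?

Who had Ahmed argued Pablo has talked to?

1

"who" is extracted from the PP object of "talked".
Boundaries crossed, outermost first: [Ø] — 1 in total.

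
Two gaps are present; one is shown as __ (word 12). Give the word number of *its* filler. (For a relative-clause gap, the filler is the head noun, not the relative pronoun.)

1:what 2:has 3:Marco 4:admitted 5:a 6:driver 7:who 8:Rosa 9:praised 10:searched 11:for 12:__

The marked gap is the object of the preposition "for" of "searched".
Its filler is the fronted wh-phrase "what", at word 1.
(The other dependency links word 6 to a gap after word 9.)

1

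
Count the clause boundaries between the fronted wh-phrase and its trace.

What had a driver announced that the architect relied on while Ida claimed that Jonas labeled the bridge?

"what" is extracted from the PP object of "relied".
Boundaries crossed, outermost first: [that] — 1 in total.

1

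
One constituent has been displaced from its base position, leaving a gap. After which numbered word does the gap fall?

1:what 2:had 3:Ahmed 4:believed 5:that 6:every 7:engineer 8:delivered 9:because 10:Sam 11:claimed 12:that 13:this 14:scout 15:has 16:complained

8

The displaced element is "what" (word 1).
It is linked across 1 clause boundary (that).
It functions as the direct object of "delivered", so the gap sits immediately after word 8 ("delivered").
Base order: Ahmed had believed that every engineer delivered what because Sam claimed that this scout has complained.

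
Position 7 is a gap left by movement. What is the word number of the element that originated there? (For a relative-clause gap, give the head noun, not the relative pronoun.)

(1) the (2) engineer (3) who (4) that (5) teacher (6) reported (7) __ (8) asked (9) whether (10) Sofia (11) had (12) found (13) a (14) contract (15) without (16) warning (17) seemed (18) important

2

The gap at 7 is the subject of "asked", inside a relative clause.
The relative pronoun is "who" (word 3); it is bound by the head noun immediately before it.
Its filler is the head noun "engineer", at word 2.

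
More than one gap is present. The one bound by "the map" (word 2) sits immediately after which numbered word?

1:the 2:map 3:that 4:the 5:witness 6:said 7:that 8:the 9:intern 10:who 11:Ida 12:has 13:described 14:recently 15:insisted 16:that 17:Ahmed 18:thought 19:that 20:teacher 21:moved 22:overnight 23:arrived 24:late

21

The displaced element is "the map" (word 2).
It is linked across 3 clause boundaries (that → that → Ø).
It functions as the direct object of "moved", so the gap sits immediately after word 21 ("moved").
Base order: The witness said that the intern who Ida has described recently insisted that Ahmed thought that teacher moved the map overnight.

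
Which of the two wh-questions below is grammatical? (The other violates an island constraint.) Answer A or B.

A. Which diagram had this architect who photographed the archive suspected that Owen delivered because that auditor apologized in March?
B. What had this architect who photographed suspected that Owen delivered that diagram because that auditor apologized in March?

A

In B, the wh-phrase is extracted from inside a complex-NP island (relative clause) (introduced by "who"), which blocks movement.
In A, the extraction path crosses only that-complement boundaries, which are transparent.
So A is grammatical.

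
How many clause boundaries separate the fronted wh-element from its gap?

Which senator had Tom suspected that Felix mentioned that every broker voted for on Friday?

"which senator" is extracted from the PP object of "voted".
Boundaries crossed, outermost first: [that], [that] — 2 in total.

2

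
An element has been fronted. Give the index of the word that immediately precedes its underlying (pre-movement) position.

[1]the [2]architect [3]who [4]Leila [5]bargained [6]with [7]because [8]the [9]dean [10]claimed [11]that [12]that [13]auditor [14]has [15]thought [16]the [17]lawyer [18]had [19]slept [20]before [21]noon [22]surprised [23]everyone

6

The displaced element is "the architect" (word 2).
It functions as the object of the preposition "with" of "bargained", so the gap sits immediately after word 6 ("with").
Base order: Leila bargained with the architect because the dean claimed that that auditor has thought the lawyer had slept before noon.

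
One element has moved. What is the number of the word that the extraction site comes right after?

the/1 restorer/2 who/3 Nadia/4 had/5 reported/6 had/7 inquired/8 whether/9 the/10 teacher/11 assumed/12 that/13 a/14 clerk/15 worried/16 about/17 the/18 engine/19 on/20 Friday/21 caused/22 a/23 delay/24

The displaced element is "the restorer" (word 2).
It is linked across 1 clause boundary (Ø).
It functions as the subject of "inquired", so the gap sits immediately after word 6 ("reported").
Base order: Nadia had reported that the restorer had inquired whether the teacher assumed that a clerk worried about the engine on Friday.

6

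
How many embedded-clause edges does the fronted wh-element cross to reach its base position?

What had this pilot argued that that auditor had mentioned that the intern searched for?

"what" is extracted from the PP object of "searched".
Boundaries crossed, outermost first: [that], [that] — 2 in total.

2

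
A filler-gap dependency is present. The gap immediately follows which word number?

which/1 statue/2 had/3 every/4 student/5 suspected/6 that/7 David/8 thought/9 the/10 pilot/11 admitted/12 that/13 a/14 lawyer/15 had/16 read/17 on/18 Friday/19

17

The displaced element is "which statue" (word 2).
It is linked across 3 clause boundaries (that → Ø → that).
It functions as the direct object of "read", so the gap sits immediately after word 17 ("read").
Base order: Every student had suspected that David thought the pilot admitted that a lawyer had read which statue on Friday.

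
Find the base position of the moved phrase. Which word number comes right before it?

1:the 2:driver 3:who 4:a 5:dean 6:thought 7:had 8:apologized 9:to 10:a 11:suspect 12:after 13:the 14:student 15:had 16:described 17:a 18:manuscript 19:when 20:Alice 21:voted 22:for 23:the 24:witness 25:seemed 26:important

The displaced element is "the driver" (word 2).
It is linked across 1 clause boundary (Ø).
It functions as the subject of "apologized", so the gap sits immediately after word 6 ("thought").
Base order: A dean thought that the driver had apologized to a suspect after the student had described a manuscript when Alice voted for the witness.

6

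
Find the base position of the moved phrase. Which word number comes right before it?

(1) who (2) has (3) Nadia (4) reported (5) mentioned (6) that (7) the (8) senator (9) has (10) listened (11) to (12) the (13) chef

4

The displaced element is "who" (word 1).
It is linked across 1 clause boundary (Ø).
It functions as the subject of "mentioned", so the gap sits immediately after word 4 ("reported").
Base order: Nadia has reported that who mentioned that the senator has listened to the chef.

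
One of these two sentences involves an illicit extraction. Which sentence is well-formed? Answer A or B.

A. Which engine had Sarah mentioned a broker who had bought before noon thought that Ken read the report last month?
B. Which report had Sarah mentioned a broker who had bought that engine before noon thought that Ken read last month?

In A, the wh-phrase is extracted from inside a complex-NP island (relative clause) (introduced by "who"), which blocks movement.
In B, the extraction path crosses only that-complement boundaries, which are transparent.
So B is grammatical.

B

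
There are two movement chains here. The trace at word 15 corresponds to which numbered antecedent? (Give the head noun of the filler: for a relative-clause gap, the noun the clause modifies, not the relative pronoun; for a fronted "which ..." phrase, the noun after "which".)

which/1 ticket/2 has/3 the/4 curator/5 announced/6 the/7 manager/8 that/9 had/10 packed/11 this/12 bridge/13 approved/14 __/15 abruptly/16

The marked gap is the direct object of "approved".
Its filler is the fronted wh-phrase "which ticket", at word 2.
(The other dependency links word 8 to a gap after word 9.)

2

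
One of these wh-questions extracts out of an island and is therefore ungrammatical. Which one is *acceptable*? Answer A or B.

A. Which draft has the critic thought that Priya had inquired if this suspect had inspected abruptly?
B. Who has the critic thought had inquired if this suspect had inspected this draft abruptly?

In A, the wh-phrase is extracted from inside a wh-island (introduced by "if"), which blocks movement.
In B, the extraction path crosses only that-complement boundaries, which are transparent.
So B is grammatical.

B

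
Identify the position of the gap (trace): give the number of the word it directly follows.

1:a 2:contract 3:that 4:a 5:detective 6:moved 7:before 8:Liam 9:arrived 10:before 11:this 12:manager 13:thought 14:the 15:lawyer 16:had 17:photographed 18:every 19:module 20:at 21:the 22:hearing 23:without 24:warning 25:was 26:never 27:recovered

6

The displaced element is "a contract" (word 2).
It functions as the direct object of "moved", so the gap sits immediately after word 6 ("moved").
Base order: A detective moved a contract before Liam arrived before this manager thought the lawyer had photographed every module at the hearing without warning.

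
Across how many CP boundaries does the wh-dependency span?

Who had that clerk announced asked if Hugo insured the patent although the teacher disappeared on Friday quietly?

"who" is extracted from the subject of "asked".
Boundaries crossed, outermost first: [Ø] — 1 in total.

1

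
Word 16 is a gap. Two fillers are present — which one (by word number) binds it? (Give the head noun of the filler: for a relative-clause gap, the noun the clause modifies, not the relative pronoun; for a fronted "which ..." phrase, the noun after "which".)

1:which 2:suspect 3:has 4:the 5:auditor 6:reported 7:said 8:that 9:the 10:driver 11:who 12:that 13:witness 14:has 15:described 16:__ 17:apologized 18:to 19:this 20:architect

10

The marked gap is inside the relative clause, the direct object of "described".
Its filler is the head noun "driver" (via "who"), at word 10.
(The other dependency links word 2 to a gap after word 6.)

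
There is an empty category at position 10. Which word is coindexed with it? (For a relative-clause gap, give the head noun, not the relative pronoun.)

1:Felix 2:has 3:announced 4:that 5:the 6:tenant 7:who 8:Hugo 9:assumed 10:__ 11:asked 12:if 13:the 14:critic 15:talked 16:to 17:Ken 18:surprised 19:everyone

The gap at 10 is the subject of "asked", inside a relative clause.
The relative pronoun is "who" (word 7); it is bound by the head noun immediately before it.
Its filler is the head noun "tenant", at word 6.

6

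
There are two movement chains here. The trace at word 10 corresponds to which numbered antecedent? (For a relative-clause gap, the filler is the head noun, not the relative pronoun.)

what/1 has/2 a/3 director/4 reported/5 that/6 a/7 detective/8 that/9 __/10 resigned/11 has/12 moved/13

The marked gap is inside the relative clause, the subject of "resigned".
Its filler is the head noun "detective" (via "that"), at word 8.
(The other dependency links word 1 to a gap after word 13.)

8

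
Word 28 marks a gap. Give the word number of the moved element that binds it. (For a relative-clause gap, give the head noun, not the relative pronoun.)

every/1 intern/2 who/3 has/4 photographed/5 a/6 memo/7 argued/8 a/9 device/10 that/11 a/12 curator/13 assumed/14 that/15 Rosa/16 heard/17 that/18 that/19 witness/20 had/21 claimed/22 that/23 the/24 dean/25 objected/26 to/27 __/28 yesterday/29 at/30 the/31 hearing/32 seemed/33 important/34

The gap at 28 is the prepositional object of "objected", inside a relative clause.
The relative pronoun is "that" (word 11); it is bound by the head noun immediately before it.
Its filler is the head noun "device", at word 10.

10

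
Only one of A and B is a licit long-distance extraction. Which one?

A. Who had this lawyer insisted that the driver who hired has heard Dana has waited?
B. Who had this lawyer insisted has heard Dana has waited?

In A, the wh-phrase is extracted from inside a complex-NP island (relative clause) (introduced by "who"), which blocks movement.
In B, the extraction path crosses only that-complement boundaries, which are transparent.
So B is grammatical.

B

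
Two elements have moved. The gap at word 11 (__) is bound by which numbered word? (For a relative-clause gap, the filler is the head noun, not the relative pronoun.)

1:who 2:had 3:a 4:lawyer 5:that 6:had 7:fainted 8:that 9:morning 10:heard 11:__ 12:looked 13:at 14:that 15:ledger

The marked gap is the subject of "looked".
Its filler is the fronted wh-phrase "who", at word 1.
(The other dependency links word 4 to a gap after word 5.)

1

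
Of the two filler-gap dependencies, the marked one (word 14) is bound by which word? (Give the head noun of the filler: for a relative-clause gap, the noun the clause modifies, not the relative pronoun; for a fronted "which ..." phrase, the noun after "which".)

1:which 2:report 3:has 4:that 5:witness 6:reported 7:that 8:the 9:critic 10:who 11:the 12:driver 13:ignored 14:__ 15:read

9

The marked gap is inside the relative clause, the direct object of "ignored".
Its filler is the head noun "critic" (via "who"), at word 9.
(The other dependency links word 2 to a gap after word 15.)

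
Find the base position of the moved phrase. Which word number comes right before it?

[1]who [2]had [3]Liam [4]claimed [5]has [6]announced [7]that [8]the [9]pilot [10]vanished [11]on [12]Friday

4

The displaced element is "who" (word 1).
It is linked across 1 clause boundary (Ø).
It functions as the subject of "announced", so the gap sits immediately after word 4 ("claimed").
Base order: Liam had claimed that who has announced that the pilot vanished on Friday.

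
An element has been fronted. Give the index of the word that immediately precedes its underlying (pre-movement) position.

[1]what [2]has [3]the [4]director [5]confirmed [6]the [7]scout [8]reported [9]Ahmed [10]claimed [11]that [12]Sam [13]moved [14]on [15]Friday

13

The displaced element is "what" (word 1).
It is linked across 3 clause boundaries (Ø → Ø → that).
It functions as the direct object of "moved", so the gap sits immediately after word 13 ("moved").
Base order: The director has confirmed the scout reported Ahmed claimed that Sam moved what on Friday.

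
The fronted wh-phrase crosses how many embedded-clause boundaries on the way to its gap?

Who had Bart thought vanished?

1

"who" is extracted from the subject of "vanished".
Boundaries crossed, outermost first: [Ø] — 1 in total.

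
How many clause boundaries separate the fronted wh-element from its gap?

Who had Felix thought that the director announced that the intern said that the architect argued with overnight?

3

"who" is extracted from the PP object of "argued".
Boundaries crossed, outermost first: [that], [that], [that] — 3 in total.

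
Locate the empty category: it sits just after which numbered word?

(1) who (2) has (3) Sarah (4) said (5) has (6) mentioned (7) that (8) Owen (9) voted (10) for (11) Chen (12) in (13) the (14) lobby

4

The displaced element is "who" (word 1).
It is linked across 1 clause boundary (Ø).
It functions as the subject of "mentioned", so the gap sits immediately after word 4 ("said").
Base order: Sarah has said that who has mentioned that Owen voted for Chen in the lobby.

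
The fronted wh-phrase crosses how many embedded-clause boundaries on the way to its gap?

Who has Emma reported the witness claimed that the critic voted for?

2

"who" is extracted from the PP object of "voted".
Boundaries crossed, outermost first: [Ø], [that] — 2 in total.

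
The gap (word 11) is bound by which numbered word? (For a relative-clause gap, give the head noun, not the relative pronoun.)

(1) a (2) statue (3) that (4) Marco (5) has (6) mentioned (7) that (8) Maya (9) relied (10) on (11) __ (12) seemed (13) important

2

The gap at 11 is the prepositional object of "relied", inside a relative clause.
The relative pronoun is "that" (word 3); it is bound by the head noun immediately before it.
Its filler is the head noun "statue", at word 2.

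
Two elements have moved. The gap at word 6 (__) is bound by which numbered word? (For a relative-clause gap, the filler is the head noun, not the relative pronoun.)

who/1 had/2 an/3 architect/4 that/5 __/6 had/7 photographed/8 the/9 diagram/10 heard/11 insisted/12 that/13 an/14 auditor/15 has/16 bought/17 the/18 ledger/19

The marked gap is inside the relative clause, the subject of "photographed".
Its filler is the head noun "architect" (via "that"), at word 4.
(The other dependency links word 1 to a gap after word 11.)

4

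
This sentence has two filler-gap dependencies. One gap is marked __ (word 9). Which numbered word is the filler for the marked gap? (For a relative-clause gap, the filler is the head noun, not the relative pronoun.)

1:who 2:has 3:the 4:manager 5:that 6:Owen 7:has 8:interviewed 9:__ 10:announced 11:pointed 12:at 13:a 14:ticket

4

The marked gap is inside the relative clause, the direct object of "interviewed".
Its filler is the head noun "manager" (via "that"), at word 4.
(The other dependency links word 1 to a gap after word 10.)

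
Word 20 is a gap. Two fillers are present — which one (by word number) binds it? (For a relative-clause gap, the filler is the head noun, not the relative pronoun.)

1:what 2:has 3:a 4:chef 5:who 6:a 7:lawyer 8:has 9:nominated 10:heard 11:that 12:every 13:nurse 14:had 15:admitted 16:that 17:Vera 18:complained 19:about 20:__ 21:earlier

1

The marked gap is the object of the preposition "about" of "complained".
Its filler is the fronted wh-phrase "what", at word 1.
(The other dependency links word 4 to a gap after word 9.)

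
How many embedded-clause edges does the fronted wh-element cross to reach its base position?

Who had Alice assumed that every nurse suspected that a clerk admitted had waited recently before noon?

"who" is extracted from the subject of "waited".
Boundaries crossed, outermost first: [that], [that], [Ø] — 3 in total.

3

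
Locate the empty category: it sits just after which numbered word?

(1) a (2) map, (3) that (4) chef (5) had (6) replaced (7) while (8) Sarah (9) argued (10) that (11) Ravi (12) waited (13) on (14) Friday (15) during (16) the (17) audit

The displaced element is "a map" (word 2).
It functions as the direct object of "replaced", so the gap sits immediately after word 6 ("replaced").
Base order: That chef had replaced a map while Sarah argued that Ravi waited on Friday during the audit.

6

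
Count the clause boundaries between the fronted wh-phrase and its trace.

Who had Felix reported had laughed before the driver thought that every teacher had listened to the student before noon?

"who" is extracted from the subject of "laughed".
Boundaries crossed, outermost first: [Ø] — 1 in total.

1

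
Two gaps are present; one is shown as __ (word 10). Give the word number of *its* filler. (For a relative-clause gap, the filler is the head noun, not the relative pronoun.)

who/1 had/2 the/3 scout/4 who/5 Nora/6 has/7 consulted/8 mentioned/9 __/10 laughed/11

The marked gap is the subject of "laughed".
Its filler is the fronted wh-phrase "who", at word 1.
(The other dependency links word 4 to a gap after word 8.)

1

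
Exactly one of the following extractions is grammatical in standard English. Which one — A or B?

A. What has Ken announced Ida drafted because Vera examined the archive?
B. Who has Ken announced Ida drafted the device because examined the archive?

A

In B, the wh-phrase is extracted from inside an adjunct island (introduced by "because"), which blocks movement.
In A, the extraction path crosses only that-complement boundaries, which are transparent.
So A is grammatical.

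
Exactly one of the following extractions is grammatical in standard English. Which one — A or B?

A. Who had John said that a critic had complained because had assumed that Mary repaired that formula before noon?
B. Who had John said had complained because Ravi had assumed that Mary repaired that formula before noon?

B

In A, the wh-phrase is extracted from inside an adjunct island (introduced by "because"), which blocks movement.
In B, the extraction path crosses only that-complement boundaries, which are transparent.
So B is grammatical.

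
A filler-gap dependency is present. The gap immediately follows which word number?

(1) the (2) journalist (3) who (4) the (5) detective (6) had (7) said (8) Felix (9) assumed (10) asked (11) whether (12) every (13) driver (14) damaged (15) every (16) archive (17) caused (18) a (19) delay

The displaced element is "the journalist" (word 2).
It is linked across 2 clause boundaries (Ø → Ø).
It functions as the subject of "asked", so the gap sits immediately after word 9 ("assumed").
Base order: The detective had said Felix assumed that the journalist asked whether every driver damaged every archive.

9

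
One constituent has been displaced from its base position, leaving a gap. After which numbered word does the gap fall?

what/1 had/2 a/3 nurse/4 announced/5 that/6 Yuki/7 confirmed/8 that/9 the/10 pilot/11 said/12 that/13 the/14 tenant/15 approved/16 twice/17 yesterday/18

The displaced element is "what" (word 1).
It is linked across 3 clause boundaries (that → that → that).
It functions as the direct object of "approved", so the gap sits immediately after word 16 ("approved").
Base order: A nurse had announced that Yuki confirmed that the pilot said that the tenant approved what twice yesterday.

16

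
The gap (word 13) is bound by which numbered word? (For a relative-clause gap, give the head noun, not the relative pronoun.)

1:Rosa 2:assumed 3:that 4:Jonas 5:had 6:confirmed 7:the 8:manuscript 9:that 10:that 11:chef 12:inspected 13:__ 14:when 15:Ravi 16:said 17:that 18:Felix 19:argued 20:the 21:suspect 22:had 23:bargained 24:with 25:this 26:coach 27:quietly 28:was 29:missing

8

The gap at 13 is the object of "inspected", inside a relative clause.
The relative pronoun is "that" (word 9); it is bound by the head noun immediately before it.
Its filler is the head noun "manuscript", at word 8.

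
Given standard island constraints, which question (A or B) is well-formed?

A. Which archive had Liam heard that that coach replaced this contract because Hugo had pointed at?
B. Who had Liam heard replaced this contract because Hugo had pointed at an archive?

In A, the wh-phrase is extracted from inside an adjunct island (introduced by "because"), which blocks movement.
In B, the extraction path crosses only that-complement boundaries, which are transparent.
So B is grammatical.

B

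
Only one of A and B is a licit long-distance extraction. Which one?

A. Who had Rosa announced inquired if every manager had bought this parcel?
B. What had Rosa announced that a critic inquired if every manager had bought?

A

In B, the wh-phrase is extracted from inside a wh-island (introduced by "if"), which blocks movement.
In A, the extraction path crosses only that-complement boundaries, which are transparent.
So A is grammatical.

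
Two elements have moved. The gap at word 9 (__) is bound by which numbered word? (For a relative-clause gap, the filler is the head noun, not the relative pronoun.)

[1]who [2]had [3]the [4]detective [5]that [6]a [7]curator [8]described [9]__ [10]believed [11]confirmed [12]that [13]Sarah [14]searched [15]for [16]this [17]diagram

4

The marked gap is inside the relative clause, the direct object of "described".
Its filler is the head noun "detective" (via "that"), at word 4.
(The other dependency links word 1 to a gap after word 10.)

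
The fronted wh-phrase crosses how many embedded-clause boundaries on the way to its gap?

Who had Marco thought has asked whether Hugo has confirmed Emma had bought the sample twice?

"who" is extracted from the subject of "asked".
Boundaries crossed, outermost first: [Ø] — 1 in total.

1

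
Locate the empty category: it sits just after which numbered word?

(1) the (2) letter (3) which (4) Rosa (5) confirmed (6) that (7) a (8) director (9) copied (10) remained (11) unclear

The displaced element is "the letter" (word 2).
It is linked across 1 clause boundary (that).
It functions as the direct object of "copied", so the gap sits immediately after word 9 ("copied").
Base order: Rosa confirmed that a director copied the letter.

9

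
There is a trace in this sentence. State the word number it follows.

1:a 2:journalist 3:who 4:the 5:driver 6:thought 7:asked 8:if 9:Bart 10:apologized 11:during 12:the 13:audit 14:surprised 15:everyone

The displaced element is "a journalist" (word 2).
It is linked across 1 clause boundary (Ø).
It functions as the subject of "asked", so the gap sits immediately after word 6 ("thought").
Base order: The driver thought a journalist asked if Bart apologized during the audit.

6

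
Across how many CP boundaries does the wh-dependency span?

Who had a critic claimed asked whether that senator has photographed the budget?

"who" is extracted from the subject of "asked".
Boundaries crossed, outermost first: [Ø] — 1 in total.

1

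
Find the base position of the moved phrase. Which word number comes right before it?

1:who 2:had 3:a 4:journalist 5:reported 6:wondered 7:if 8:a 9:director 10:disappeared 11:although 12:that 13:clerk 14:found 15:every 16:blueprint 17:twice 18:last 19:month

5

The displaced element is "who" (word 1).
It is linked across 1 clause boundary (Ø).
It functions as the subject of "wondered", so the gap sits immediately after word 5 ("reported").
Base order: A journalist had reported that who wondered if a director disappeared although that clerk found every blueprint twice last month.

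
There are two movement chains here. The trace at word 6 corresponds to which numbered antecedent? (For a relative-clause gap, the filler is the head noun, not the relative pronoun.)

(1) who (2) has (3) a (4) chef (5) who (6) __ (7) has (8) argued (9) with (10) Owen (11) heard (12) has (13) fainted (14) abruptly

4

The marked gap is inside the relative clause, the subject of "argued".
Its filler is the head noun "chef" (via "who"), at word 4.
(The other dependency links word 1 to a gap after word 11.)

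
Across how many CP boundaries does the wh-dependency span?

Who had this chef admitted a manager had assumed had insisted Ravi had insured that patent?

2

"who" is extracted from the subject of "insisted".
Boundaries crossed, outermost first: [Ø], [Ø] — 2 in total.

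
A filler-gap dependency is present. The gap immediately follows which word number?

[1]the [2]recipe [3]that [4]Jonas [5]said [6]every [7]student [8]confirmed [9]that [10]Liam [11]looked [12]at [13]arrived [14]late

The displaced element is "the recipe" (word 2).
It is linked across 2 clause boundaries (Ø → that).
It functions as the object of the preposition "at" of "looked", so the gap sits immediately after word 12 ("at").
Base order: Jonas said every student confirmed that Liam looked at the recipe.

12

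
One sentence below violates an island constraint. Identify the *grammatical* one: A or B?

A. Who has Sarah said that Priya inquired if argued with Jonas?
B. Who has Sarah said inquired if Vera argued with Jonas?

In A, the wh-phrase is extracted from inside a wh-island (introduced by "if"), which blocks movement.
In B, the extraction path crosses only that-complement boundaries, which are transparent.
So B is grammatical.

B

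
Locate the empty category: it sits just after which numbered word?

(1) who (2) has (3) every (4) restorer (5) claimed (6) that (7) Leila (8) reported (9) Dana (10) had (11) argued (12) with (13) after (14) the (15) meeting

12

The displaced element is "who" (word 1).
It is linked across 2 clause boundaries (that → Ø).
It functions as the object of the preposition "with" of "argued", so the gap sits immediately after word 12 ("with").
Base order: Every restorer has claimed that Leila reported Dana had argued with who after the meeting.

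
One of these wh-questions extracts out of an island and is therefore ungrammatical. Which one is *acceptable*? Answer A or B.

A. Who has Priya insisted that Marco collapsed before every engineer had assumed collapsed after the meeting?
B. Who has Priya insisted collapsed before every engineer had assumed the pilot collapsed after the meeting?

B

In A, the wh-phrase is extracted from inside an adjunct island (introduced by "before"), which blocks movement.
In B, the extraction path crosses only that-complement boundaries, which are transparent.
So B is grammatical.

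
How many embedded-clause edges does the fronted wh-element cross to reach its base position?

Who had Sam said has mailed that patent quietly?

1

"who" is extracted from the subject of "mailed".
Boundaries crossed, outermost first: [Ø] — 1 in total.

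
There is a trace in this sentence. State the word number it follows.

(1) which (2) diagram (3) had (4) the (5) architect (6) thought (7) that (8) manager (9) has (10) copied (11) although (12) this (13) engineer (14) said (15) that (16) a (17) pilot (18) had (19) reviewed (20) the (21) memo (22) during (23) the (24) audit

The displaced element is "which diagram" (word 2).
It is linked across 1 clause boundary (Ø).
It functions as the direct object of "copied", so the gap sits immediately after word 10 ("copied").
Base order: The architect had thought that manager has copied which diagram although this engineer said that a pilot had reviewed the memo during the audit.

10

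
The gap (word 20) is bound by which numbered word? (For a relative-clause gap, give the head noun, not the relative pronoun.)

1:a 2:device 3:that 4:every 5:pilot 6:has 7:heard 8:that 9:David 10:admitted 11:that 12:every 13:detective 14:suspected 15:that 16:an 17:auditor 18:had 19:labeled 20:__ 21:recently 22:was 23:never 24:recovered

2

The gap at 20 is the object of "labeled", inside a relative clause.
The relative pronoun is "that" (word 3); it is bound by the head noun immediately before it.
Its filler is the head noun "device", at word 2.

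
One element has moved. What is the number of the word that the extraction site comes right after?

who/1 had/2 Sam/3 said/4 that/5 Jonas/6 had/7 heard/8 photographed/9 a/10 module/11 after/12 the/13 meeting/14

The displaced element is "who" (word 1).
It is linked across 2 clause boundaries (that → Ø).
It functions as the subject of "photographed", so the gap sits immediately after word 8 ("heard").
Base order: Sam had said that Jonas had heard that who photographed a module after the meeting.

8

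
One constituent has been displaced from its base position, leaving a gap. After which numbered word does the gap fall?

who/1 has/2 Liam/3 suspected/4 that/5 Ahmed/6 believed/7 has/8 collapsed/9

The displaced element is "who" (word 1).
It is linked across 2 clause boundaries (that → Ø).
It functions as the subject of "collapsed", so the gap sits immediately after word 7 ("believed").
Base order: Liam has suspected that Ahmed believed that who has collapsed.

7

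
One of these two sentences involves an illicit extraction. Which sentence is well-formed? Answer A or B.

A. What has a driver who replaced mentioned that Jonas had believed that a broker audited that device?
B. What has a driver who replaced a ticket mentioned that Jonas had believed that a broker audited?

B

In A, the wh-phrase is extracted from inside a complex-NP island (relative clause) (introduced by "who"), which blocks movement.
In B, the extraction path crosses only that-complement boundaries, which are transparent.
So B is grammatical.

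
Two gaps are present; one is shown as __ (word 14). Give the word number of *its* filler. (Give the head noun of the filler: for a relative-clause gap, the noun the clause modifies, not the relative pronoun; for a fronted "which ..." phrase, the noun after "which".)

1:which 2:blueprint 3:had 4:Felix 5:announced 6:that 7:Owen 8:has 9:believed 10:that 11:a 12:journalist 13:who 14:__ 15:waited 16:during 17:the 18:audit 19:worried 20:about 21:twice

The marked gap is inside the relative clause, the subject of "waited".
Its filler is the head noun "journalist" (via "who"), at word 12.
(The other dependency links word 2 to a gap after word 20.)

12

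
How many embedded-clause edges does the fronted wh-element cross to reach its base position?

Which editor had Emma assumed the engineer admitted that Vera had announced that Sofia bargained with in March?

3

"which editor" is extracted from the PP object of "bargained".
Boundaries crossed, outermost first: [Ø], [that], [that] — 3 in total.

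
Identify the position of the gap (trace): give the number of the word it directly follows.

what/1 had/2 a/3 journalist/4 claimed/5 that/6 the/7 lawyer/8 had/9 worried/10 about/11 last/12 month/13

11

The displaced element is "what" (word 1).
It is linked across 1 clause boundary (that).
It functions as the object of the preposition "about" of "worried", so the gap sits immediately after word 11 ("about").
Base order: A journalist had claimed that the lawyer had worried about what last month.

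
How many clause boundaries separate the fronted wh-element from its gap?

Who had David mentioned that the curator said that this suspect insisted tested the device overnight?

"who" is extracted from the subject of "tested".
Boundaries crossed, outermost first: [that], [that], [Ø] — 3 in total.

3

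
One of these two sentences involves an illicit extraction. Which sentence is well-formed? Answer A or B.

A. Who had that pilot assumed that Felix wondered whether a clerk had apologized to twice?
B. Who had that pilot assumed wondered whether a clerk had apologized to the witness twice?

B

In A, the wh-phrase is extracted from inside a wh-island (introduced by "whether"), which blocks movement.
In B, the extraction path crosses only that-complement boundaries, which are transparent.
So B is grammatical.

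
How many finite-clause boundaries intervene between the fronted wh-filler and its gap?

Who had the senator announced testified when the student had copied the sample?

"who" is extracted from the subject of "testified".
Boundaries crossed, outermost first: [Ø] — 1 in total.

1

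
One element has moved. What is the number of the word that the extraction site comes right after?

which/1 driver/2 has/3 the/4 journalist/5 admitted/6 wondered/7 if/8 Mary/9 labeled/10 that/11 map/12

6

The displaced element is "which driver" (word 2).
It is linked across 1 clause boundary (Ø).
It functions as the subject of "wondered", so the gap sits immediately after word 6 ("admitted").
Base order: The journalist has admitted that which driver wondered if Mary labeled that map.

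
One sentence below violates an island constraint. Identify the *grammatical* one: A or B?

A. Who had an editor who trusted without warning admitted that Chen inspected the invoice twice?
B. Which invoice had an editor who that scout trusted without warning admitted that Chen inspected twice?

In A, the wh-phrase is extracted from inside a complex-NP island (relative clause) (introduced by "who"), which blocks movement.
In B, the extraction path crosses only that-complement boundaries, which are transparent.
So B is grammatical.

B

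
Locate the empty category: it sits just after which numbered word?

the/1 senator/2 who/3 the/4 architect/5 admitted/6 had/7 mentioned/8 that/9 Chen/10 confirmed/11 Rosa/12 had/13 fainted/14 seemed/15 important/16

The displaced element is "the senator" (word 2).
It is linked across 1 clause boundary (Ø).
It functions as the subject of "mentioned", so the gap sits immediately after word 6 ("admitted").
Base order: The architect admitted the senator had mentioned that Chen confirmed Rosa had fainted.

6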